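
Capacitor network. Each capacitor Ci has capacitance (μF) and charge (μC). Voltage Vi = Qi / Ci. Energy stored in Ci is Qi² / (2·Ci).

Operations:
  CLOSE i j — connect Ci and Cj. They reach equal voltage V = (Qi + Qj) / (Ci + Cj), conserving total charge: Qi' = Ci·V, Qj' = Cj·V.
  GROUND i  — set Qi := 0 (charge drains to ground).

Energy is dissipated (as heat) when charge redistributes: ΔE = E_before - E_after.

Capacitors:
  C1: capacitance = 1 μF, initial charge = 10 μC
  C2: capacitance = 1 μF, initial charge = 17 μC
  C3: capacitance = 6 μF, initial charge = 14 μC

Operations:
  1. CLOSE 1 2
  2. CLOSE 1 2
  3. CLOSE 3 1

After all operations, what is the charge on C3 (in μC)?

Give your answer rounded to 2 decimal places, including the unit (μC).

Answer: 23.57 μC

Derivation:
Initial: C1(1μF, Q=10μC, V=10.00V), C2(1μF, Q=17μC, V=17.00V), C3(6μF, Q=14μC, V=2.33V)
Op 1: CLOSE 1-2: Q_total=27.00, C_total=2.00, V=13.50; Q1=13.50, Q2=13.50; dissipated=12.250
Op 2: CLOSE 1-2: Q_total=27.00, C_total=2.00, V=13.50; Q1=13.50, Q2=13.50; dissipated=0.000
Op 3: CLOSE 3-1: Q_total=27.50, C_total=7.00, V=3.93; Q3=23.57, Q1=3.93; dissipated=53.440
Final charges: Q1=3.93, Q2=13.50, Q3=23.57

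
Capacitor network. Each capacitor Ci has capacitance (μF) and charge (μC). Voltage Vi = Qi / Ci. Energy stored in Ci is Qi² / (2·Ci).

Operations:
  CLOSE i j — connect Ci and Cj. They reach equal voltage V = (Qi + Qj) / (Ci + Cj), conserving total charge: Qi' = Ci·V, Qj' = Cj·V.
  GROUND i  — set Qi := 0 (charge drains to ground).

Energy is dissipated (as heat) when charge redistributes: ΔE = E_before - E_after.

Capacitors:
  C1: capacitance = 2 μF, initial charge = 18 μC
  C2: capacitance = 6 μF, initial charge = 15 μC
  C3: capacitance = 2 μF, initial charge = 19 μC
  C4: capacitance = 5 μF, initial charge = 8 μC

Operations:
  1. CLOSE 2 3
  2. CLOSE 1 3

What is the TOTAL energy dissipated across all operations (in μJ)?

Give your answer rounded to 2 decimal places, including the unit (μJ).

Initial: C1(2μF, Q=18μC, V=9.00V), C2(6μF, Q=15μC, V=2.50V), C3(2μF, Q=19μC, V=9.50V), C4(5μF, Q=8μC, V=1.60V)
Op 1: CLOSE 2-3: Q_total=34.00, C_total=8.00, V=4.25; Q2=25.50, Q3=8.50; dissipated=36.750
Op 2: CLOSE 1-3: Q_total=26.50, C_total=4.00, V=6.62; Q1=13.25, Q3=13.25; dissipated=11.281
Total dissipated: 48.031 μJ

Answer: 48.03 μJ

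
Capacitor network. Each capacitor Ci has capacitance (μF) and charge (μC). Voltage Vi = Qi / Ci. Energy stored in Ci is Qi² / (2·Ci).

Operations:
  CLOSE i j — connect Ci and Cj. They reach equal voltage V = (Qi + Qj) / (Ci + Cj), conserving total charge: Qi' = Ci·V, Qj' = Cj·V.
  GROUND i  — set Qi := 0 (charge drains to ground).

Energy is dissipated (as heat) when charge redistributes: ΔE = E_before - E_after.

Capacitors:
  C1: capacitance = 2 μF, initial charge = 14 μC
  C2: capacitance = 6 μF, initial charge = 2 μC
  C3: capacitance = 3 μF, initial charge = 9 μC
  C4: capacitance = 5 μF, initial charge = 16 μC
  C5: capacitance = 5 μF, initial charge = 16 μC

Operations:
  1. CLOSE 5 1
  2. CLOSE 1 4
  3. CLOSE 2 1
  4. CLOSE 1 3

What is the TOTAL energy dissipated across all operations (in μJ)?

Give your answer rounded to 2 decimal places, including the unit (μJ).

Answer: 20.83 μJ

Derivation:
Initial: C1(2μF, Q=14μC, V=7.00V), C2(6μF, Q=2μC, V=0.33V), C3(3μF, Q=9μC, V=3.00V), C4(5μF, Q=16μC, V=3.20V), C5(5μF, Q=16μC, V=3.20V)
Op 1: CLOSE 5-1: Q_total=30.00, C_total=7.00, V=4.29; Q5=21.43, Q1=8.57; dissipated=10.314
Op 2: CLOSE 1-4: Q_total=24.57, C_total=7.00, V=3.51; Q1=7.02, Q4=17.55; dissipated=0.842
Op 3: CLOSE 2-1: Q_total=9.02, C_total=8.00, V=1.13; Q2=6.77, Q1=2.26; dissipated=7.569
Op 4: CLOSE 1-3: Q_total=11.26, C_total=5.00, V=2.25; Q1=4.50, Q3=6.75; dissipated=2.104
Total dissipated: 20.829 μJ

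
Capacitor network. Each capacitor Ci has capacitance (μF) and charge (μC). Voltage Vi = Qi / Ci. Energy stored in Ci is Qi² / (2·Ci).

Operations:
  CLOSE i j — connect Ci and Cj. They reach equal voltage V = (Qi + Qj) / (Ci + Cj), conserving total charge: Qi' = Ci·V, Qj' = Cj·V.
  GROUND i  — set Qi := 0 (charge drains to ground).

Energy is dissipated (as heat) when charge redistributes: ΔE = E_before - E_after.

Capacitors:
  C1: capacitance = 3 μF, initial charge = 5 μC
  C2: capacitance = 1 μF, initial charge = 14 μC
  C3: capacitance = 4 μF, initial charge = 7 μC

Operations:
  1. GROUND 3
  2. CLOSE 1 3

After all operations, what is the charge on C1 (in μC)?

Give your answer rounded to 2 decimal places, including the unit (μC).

Initial: C1(3μF, Q=5μC, V=1.67V), C2(1μF, Q=14μC, V=14.00V), C3(4μF, Q=7μC, V=1.75V)
Op 1: GROUND 3: Q3=0; energy lost=6.125
Op 2: CLOSE 1-3: Q_total=5.00, C_total=7.00, V=0.71; Q1=2.14, Q3=2.86; dissipated=2.381
Final charges: Q1=2.14, Q2=14.00, Q3=2.86

Answer: 2.14 μC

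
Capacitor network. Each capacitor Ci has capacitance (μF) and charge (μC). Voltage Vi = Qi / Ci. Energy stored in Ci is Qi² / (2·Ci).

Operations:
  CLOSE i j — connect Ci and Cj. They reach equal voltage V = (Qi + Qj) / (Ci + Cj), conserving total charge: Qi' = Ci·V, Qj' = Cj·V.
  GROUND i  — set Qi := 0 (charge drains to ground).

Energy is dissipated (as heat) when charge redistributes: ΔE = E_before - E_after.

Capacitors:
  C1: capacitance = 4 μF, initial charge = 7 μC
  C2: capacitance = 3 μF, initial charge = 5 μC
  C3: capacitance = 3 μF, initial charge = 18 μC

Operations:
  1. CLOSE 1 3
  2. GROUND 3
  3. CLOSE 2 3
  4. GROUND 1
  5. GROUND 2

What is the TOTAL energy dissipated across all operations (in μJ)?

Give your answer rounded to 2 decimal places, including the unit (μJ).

Answer: 63.25 μJ

Derivation:
Initial: C1(4μF, Q=7μC, V=1.75V), C2(3μF, Q=5μC, V=1.67V), C3(3μF, Q=18μC, V=6.00V)
Op 1: CLOSE 1-3: Q_total=25.00, C_total=7.00, V=3.57; Q1=14.29, Q3=10.71; dissipated=15.482
Op 2: GROUND 3: Q3=0; energy lost=19.133
Op 3: CLOSE 2-3: Q_total=5.00, C_total=6.00, V=0.83; Q2=2.50, Q3=2.50; dissipated=2.083
Op 4: GROUND 1: Q1=0; energy lost=25.510
Op 5: GROUND 2: Q2=0; energy lost=1.042
Total dissipated: 63.250 μJ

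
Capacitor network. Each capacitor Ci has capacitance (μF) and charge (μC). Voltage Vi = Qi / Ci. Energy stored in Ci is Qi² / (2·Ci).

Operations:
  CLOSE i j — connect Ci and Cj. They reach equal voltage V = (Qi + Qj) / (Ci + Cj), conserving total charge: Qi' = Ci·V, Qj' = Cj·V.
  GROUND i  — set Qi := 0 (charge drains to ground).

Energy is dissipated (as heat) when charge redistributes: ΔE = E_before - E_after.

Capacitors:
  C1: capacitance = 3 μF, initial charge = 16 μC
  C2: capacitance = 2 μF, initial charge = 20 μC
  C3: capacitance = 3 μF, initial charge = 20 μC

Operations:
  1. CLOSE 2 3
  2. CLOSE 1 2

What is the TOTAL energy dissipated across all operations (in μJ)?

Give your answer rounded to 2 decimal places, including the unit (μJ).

Initial: C1(3μF, Q=16μC, V=5.33V), C2(2μF, Q=20μC, V=10.00V), C3(3μF, Q=20μC, V=6.67V)
Op 1: CLOSE 2-3: Q_total=40.00, C_total=5.00, V=8.00; Q2=16.00, Q3=24.00; dissipated=6.667
Op 2: CLOSE 1-2: Q_total=32.00, C_total=5.00, V=6.40; Q1=19.20, Q2=12.80; dissipated=4.267
Total dissipated: 10.933 μJ

Answer: 10.93 μJ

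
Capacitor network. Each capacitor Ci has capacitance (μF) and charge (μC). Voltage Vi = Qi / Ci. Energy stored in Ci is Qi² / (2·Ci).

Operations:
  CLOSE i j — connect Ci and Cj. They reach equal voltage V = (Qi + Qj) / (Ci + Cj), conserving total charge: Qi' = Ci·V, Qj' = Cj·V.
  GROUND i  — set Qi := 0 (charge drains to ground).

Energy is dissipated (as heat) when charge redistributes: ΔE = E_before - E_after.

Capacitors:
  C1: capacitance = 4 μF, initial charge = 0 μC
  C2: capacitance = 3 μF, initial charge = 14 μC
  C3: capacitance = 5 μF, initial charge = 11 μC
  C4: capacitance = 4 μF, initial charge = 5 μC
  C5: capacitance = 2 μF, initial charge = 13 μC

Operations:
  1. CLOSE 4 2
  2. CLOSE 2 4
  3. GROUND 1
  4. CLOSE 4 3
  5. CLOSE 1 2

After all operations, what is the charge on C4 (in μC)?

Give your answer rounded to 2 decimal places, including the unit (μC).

Initial: C1(4μF, Q=0μC, V=0.00V), C2(3μF, Q=14μC, V=4.67V), C3(5μF, Q=11μC, V=2.20V), C4(4μF, Q=5μC, V=1.25V), C5(2μF, Q=13μC, V=6.50V)
Op 1: CLOSE 4-2: Q_total=19.00, C_total=7.00, V=2.71; Q4=10.86, Q2=8.14; dissipated=10.006
Op 2: CLOSE 2-4: Q_total=19.00, C_total=7.00, V=2.71; Q2=8.14, Q4=10.86; dissipated=0.000
Op 3: GROUND 1: Q1=0; energy lost=0.000
Op 4: CLOSE 4-3: Q_total=21.86, C_total=9.00, V=2.43; Q4=9.71, Q3=12.14; dissipated=0.294
Op 5: CLOSE 1-2: Q_total=8.14, C_total=7.00, V=1.16; Q1=4.65, Q2=3.49; dissipated=6.315
Final charges: Q1=4.65, Q2=3.49, Q3=12.14, Q4=9.71, Q5=13.00

Answer: 9.71 μC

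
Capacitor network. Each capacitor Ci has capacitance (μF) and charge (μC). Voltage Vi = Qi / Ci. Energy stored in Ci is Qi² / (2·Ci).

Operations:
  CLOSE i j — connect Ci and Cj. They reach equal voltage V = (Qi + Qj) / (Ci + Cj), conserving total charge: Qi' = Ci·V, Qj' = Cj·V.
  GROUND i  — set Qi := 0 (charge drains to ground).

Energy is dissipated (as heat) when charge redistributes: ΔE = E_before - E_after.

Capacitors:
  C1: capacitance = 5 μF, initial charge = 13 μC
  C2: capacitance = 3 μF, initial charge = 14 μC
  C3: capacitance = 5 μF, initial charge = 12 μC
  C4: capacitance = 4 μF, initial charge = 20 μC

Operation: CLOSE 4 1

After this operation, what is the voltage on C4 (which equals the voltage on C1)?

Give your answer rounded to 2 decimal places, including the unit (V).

Answer: 3.67 V

Derivation:
Initial: C1(5μF, Q=13μC, V=2.60V), C2(3μF, Q=14μC, V=4.67V), C3(5μF, Q=12μC, V=2.40V), C4(4μF, Q=20μC, V=5.00V)
Op 1: CLOSE 4-1: Q_total=33.00, C_total=9.00, V=3.67; Q4=14.67, Q1=18.33; dissipated=6.400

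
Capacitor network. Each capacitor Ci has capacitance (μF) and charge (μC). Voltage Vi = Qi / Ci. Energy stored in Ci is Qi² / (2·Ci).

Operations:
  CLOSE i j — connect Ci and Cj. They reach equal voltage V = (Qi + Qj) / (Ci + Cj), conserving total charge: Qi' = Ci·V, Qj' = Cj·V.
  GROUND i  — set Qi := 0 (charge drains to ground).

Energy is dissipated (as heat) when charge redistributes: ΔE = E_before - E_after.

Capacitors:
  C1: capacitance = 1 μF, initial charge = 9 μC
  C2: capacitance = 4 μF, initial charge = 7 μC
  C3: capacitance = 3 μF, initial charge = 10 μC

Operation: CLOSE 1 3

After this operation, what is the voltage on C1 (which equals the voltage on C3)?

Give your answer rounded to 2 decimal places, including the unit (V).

Answer: 4.75 V

Derivation:
Initial: C1(1μF, Q=9μC, V=9.00V), C2(4μF, Q=7μC, V=1.75V), C3(3μF, Q=10μC, V=3.33V)
Op 1: CLOSE 1-3: Q_total=19.00, C_total=4.00, V=4.75; Q1=4.75, Q3=14.25; dissipated=12.042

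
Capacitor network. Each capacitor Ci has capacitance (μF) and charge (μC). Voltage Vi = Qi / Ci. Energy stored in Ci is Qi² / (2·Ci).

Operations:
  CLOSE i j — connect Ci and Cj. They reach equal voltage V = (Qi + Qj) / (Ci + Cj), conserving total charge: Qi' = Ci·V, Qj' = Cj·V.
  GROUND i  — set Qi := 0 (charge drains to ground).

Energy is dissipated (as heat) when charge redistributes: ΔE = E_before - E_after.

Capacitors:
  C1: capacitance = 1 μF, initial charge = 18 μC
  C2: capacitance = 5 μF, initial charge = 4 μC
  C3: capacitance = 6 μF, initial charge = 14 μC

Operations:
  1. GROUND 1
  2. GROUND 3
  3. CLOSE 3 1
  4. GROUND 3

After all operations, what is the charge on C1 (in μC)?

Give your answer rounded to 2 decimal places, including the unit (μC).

Answer: 0.00 μC

Derivation:
Initial: C1(1μF, Q=18μC, V=18.00V), C2(5μF, Q=4μC, V=0.80V), C3(6μF, Q=14μC, V=2.33V)
Op 1: GROUND 1: Q1=0; energy lost=162.000
Op 2: GROUND 3: Q3=0; energy lost=16.333
Op 3: CLOSE 3-1: Q_total=0.00, C_total=7.00, V=0.00; Q3=0.00, Q1=0.00; dissipated=0.000
Op 4: GROUND 3: Q3=0; energy lost=0.000
Final charges: Q1=0.00, Q2=4.00, Q3=0.00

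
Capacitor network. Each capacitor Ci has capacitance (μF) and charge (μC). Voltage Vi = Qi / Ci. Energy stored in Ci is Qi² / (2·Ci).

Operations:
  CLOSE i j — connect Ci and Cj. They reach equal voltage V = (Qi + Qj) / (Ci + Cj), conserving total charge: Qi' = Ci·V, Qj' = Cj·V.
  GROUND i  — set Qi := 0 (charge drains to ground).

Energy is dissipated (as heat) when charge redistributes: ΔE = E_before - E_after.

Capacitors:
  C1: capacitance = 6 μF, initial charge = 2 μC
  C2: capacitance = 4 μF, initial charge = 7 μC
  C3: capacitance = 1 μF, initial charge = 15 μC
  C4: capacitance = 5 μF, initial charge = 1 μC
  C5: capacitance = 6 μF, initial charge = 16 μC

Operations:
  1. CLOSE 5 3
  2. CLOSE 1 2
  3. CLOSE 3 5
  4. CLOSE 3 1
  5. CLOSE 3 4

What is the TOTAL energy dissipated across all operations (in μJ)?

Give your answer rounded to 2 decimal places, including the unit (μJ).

Answer: 73.54 μJ

Derivation:
Initial: C1(6μF, Q=2μC, V=0.33V), C2(4μF, Q=7μC, V=1.75V), C3(1μF, Q=15μC, V=15.00V), C4(5μF, Q=1μC, V=0.20V), C5(6μF, Q=16μC, V=2.67V)
Op 1: CLOSE 5-3: Q_total=31.00, C_total=7.00, V=4.43; Q5=26.57, Q3=4.43; dissipated=65.190
Op 2: CLOSE 1-2: Q_total=9.00, C_total=10.00, V=0.90; Q1=5.40, Q2=3.60; dissipated=2.408
Op 3: CLOSE 3-5: Q_total=31.00, C_total=7.00, V=4.43; Q3=4.43, Q5=26.57; dissipated=0.000
Op 4: CLOSE 3-1: Q_total=9.83, C_total=7.00, V=1.40; Q3=1.40, Q1=8.42; dissipated=5.336
Op 5: CLOSE 3-4: Q_total=2.40, C_total=6.00, V=0.40; Q3=0.40, Q4=2.00; dissipated=0.604
Total dissipated: 73.539 μJ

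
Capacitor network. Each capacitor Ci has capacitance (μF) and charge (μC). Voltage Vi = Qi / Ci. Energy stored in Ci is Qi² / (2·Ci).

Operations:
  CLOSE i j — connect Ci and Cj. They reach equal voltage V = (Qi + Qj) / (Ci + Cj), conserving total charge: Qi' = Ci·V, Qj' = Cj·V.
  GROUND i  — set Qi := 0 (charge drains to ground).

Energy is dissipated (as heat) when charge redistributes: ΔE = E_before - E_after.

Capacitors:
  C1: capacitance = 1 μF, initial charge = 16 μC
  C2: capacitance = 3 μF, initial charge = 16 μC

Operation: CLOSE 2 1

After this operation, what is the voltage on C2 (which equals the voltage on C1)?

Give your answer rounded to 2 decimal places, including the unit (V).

Answer: 8.00 V

Derivation:
Initial: C1(1μF, Q=16μC, V=16.00V), C2(3μF, Q=16μC, V=5.33V)
Op 1: CLOSE 2-1: Q_total=32.00, C_total=4.00, V=8.00; Q2=24.00, Q1=8.00; dissipated=42.667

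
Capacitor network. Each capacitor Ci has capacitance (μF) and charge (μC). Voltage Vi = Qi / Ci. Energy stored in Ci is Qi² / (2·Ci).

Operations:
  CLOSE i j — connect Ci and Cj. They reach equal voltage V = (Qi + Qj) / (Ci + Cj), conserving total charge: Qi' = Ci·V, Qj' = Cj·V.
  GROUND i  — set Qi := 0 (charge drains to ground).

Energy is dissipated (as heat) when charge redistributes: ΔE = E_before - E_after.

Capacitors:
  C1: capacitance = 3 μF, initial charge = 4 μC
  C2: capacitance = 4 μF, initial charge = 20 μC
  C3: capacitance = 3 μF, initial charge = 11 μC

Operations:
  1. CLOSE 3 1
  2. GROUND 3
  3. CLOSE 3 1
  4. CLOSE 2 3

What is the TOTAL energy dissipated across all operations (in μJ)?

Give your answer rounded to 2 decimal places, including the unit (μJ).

Answer: 30.20 μJ

Derivation:
Initial: C1(3μF, Q=4μC, V=1.33V), C2(4μF, Q=20μC, V=5.00V), C3(3μF, Q=11μC, V=3.67V)
Op 1: CLOSE 3-1: Q_total=15.00, C_total=6.00, V=2.50; Q3=7.50, Q1=7.50; dissipated=4.083
Op 2: GROUND 3: Q3=0; energy lost=9.375
Op 3: CLOSE 3-1: Q_total=7.50, C_total=6.00, V=1.25; Q3=3.75, Q1=3.75; dissipated=4.688
Op 4: CLOSE 2-3: Q_total=23.75, C_total=7.00, V=3.39; Q2=13.57, Q3=10.18; dissipated=12.054
Total dissipated: 30.199 μJ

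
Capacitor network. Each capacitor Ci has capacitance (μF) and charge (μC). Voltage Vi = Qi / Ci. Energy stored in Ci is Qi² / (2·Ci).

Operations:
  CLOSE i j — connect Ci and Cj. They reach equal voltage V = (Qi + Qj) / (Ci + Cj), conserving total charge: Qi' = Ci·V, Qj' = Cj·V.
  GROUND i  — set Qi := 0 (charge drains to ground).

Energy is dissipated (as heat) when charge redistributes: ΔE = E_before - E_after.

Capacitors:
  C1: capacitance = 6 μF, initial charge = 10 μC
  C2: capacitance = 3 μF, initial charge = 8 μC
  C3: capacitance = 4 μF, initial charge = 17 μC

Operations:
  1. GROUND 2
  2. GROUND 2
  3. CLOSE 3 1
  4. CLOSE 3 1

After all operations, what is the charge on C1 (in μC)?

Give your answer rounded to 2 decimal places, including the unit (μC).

Initial: C1(6μF, Q=10μC, V=1.67V), C2(3μF, Q=8μC, V=2.67V), C3(4μF, Q=17μC, V=4.25V)
Op 1: GROUND 2: Q2=0; energy lost=10.667
Op 2: GROUND 2: Q2=0; energy lost=0.000
Op 3: CLOSE 3-1: Q_total=27.00, C_total=10.00, V=2.70; Q3=10.80, Q1=16.20; dissipated=8.008
Op 4: CLOSE 3-1: Q_total=27.00, C_total=10.00, V=2.70; Q3=10.80, Q1=16.20; dissipated=0.000
Final charges: Q1=16.20, Q2=0.00, Q3=10.80

Answer: 16.20 μC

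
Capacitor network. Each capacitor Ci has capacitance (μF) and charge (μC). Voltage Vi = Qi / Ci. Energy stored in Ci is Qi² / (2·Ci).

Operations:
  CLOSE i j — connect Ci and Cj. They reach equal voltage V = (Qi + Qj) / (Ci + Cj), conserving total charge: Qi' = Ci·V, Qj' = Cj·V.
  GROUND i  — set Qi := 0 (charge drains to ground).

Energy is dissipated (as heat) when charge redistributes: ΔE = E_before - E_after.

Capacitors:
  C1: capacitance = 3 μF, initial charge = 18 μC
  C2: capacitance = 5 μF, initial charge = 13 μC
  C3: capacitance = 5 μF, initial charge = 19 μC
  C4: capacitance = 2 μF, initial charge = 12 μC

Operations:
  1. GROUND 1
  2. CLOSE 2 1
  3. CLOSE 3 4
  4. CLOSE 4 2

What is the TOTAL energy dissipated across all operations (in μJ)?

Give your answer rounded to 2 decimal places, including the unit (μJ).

Answer: 69.41 μJ

Derivation:
Initial: C1(3μF, Q=18μC, V=6.00V), C2(5μF, Q=13μC, V=2.60V), C3(5μF, Q=19μC, V=3.80V), C4(2μF, Q=12μC, V=6.00V)
Op 1: GROUND 1: Q1=0; energy lost=54.000
Op 2: CLOSE 2-1: Q_total=13.00, C_total=8.00, V=1.62; Q2=8.12, Q1=4.88; dissipated=6.338
Op 3: CLOSE 3-4: Q_total=31.00, C_total=7.00, V=4.43; Q3=22.14, Q4=8.86; dissipated=3.457
Op 4: CLOSE 4-2: Q_total=16.98, C_total=7.00, V=2.43; Q4=4.85, Q2=12.13; dissipated=5.614
Total dissipated: 69.409 μJ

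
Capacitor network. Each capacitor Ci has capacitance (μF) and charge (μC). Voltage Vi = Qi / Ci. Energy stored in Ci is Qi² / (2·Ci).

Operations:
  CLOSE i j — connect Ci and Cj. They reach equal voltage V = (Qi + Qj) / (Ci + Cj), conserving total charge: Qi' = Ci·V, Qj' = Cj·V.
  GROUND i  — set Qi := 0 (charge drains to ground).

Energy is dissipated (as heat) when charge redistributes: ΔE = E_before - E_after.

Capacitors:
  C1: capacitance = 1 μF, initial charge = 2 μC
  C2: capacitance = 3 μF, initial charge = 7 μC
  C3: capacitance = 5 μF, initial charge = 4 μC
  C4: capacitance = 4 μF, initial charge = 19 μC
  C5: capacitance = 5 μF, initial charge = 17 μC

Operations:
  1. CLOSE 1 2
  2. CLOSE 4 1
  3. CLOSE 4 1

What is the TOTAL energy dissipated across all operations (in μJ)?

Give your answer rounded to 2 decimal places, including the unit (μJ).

Initial: C1(1μF, Q=2μC, V=2.00V), C2(3μF, Q=7μC, V=2.33V), C3(5μF, Q=4μC, V=0.80V), C4(4μF, Q=19μC, V=4.75V), C5(5μF, Q=17μC, V=3.40V)
Op 1: CLOSE 1-2: Q_total=9.00, C_total=4.00, V=2.25; Q1=2.25, Q2=6.75; dissipated=0.042
Op 2: CLOSE 4-1: Q_total=21.25, C_total=5.00, V=4.25; Q4=17.00, Q1=4.25; dissipated=2.500
Op 3: CLOSE 4-1: Q_total=21.25, C_total=5.00, V=4.25; Q4=17.00, Q1=4.25; dissipated=0.000
Total dissipated: 2.542 μJ

Answer: 2.54 μJ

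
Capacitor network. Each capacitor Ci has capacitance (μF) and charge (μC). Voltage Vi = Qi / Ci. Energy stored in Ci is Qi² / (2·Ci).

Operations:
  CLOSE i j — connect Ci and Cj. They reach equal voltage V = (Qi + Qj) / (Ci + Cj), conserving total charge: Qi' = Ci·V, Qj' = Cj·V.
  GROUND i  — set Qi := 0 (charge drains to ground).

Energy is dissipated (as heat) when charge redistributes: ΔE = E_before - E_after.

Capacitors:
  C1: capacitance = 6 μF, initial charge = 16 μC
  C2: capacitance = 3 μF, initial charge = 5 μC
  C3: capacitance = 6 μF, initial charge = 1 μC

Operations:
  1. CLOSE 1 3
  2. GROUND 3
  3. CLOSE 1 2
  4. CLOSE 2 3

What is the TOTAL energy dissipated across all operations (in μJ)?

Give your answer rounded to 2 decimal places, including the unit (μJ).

Answer: 17.71 μJ

Derivation:
Initial: C1(6μF, Q=16μC, V=2.67V), C2(3μF, Q=5μC, V=1.67V), C3(6μF, Q=1μC, V=0.17V)
Op 1: CLOSE 1-3: Q_total=17.00, C_total=12.00, V=1.42; Q1=8.50, Q3=8.50; dissipated=9.375
Op 2: GROUND 3: Q3=0; energy lost=6.021
Op 3: CLOSE 1-2: Q_total=13.50, C_total=9.00, V=1.50; Q1=9.00, Q2=4.50; dissipated=0.062
Op 4: CLOSE 2-3: Q_total=4.50, C_total=9.00, V=0.50; Q2=1.50, Q3=3.00; dissipated=2.250
Total dissipated: 17.708 μJ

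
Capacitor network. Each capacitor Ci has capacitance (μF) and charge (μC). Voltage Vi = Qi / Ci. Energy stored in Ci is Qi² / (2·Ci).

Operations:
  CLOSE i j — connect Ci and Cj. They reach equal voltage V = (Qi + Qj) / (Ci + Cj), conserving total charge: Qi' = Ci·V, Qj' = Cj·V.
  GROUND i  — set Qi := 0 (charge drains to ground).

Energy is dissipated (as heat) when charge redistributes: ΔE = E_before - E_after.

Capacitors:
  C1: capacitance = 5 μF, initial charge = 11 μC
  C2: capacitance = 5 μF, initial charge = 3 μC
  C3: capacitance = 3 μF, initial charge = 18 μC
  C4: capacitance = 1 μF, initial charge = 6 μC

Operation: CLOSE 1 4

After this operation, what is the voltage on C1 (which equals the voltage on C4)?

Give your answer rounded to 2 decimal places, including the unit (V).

Initial: C1(5μF, Q=11μC, V=2.20V), C2(5μF, Q=3μC, V=0.60V), C3(3μF, Q=18μC, V=6.00V), C4(1μF, Q=6μC, V=6.00V)
Op 1: CLOSE 1-4: Q_total=17.00, C_total=6.00, V=2.83; Q1=14.17, Q4=2.83; dissipated=6.017

Answer: 2.83 V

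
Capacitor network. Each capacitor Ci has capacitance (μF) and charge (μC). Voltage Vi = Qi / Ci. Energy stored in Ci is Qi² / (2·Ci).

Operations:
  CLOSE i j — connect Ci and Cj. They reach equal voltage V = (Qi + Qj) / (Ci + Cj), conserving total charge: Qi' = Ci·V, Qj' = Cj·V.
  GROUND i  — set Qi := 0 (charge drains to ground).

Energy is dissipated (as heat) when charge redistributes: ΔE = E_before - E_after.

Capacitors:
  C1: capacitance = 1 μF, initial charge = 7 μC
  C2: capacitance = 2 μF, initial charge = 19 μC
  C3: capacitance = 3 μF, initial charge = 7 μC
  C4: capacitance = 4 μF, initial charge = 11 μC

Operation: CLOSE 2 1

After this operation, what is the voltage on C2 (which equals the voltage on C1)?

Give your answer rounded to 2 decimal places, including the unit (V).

Answer: 8.67 V

Derivation:
Initial: C1(1μF, Q=7μC, V=7.00V), C2(2μF, Q=19μC, V=9.50V), C3(3μF, Q=7μC, V=2.33V), C4(4μF, Q=11μC, V=2.75V)
Op 1: CLOSE 2-1: Q_total=26.00, C_total=3.00, V=8.67; Q2=17.33, Q1=8.67; dissipated=2.083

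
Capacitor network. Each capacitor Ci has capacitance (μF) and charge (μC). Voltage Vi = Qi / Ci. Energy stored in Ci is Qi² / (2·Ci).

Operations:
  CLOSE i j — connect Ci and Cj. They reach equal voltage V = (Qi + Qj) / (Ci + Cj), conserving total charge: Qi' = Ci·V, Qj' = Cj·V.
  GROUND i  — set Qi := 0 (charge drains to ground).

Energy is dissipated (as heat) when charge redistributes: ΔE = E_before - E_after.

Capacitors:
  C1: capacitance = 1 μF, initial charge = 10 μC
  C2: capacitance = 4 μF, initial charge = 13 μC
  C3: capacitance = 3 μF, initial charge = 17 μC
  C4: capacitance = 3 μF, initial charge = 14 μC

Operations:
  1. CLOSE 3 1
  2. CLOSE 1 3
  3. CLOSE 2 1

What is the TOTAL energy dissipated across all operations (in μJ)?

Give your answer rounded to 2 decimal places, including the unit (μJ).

Answer: 11.94 μJ

Derivation:
Initial: C1(1μF, Q=10μC, V=10.00V), C2(4μF, Q=13μC, V=3.25V), C3(3μF, Q=17μC, V=5.67V), C4(3μF, Q=14μC, V=4.67V)
Op 1: CLOSE 3-1: Q_total=27.00, C_total=4.00, V=6.75; Q3=20.25, Q1=6.75; dissipated=7.042
Op 2: CLOSE 1-3: Q_total=27.00, C_total=4.00, V=6.75; Q1=6.75, Q3=20.25; dissipated=0.000
Op 3: CLOSE 2-1: Q_total=19.75, C_total=5.00, V=3.95; Q2=15.80, Q1=3.95; dissipated=4.900
Total dissipated: 11.942 μJ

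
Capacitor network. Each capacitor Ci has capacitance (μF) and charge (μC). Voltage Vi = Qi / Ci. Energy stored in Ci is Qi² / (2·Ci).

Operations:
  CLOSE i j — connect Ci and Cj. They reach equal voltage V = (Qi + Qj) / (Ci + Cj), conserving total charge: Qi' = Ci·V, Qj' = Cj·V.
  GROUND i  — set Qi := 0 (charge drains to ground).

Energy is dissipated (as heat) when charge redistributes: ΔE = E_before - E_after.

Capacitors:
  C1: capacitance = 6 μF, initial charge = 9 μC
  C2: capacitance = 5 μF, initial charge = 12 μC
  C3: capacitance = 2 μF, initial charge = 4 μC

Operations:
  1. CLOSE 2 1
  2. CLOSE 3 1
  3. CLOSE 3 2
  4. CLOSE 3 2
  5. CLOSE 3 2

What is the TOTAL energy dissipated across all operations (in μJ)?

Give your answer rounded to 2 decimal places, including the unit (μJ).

Answer: 1.11 μJ

Derivation:
Initial: C1(6μF, Q=9μC, V=1.50V), C2(5μF, Q=12μC, V=2.40V), C3(2μF, Q=4μC, V=2.00V)
Op 1: CLOSE 2-1: Q_total=21.00, C_total=11.00, V=1.91; Q2=9.55, Q1=11.45; dissipated=1.105
Op 2: CLOSE 3-1: Q_total=15.45, C_total=8.00, V=1.93; Q3=3.86, Q1=11.59; dissipated=0.006
Op 3: CLOSE 3-2: Q_total=13.41, C_total=7.00, V=1.92; Q3=3.83, Q2=9.58; dissipated=0.000
Op 4: CLOSE 3-2: Q_total=13.41, C_total=7.00, V=1.92; Q3=3.83, Q2=9.58; dissipated=0.000
Op 5: CLOSE 3-2: Q_total=13.41, C_total=7.00, V=1.92; Q3=3.83, Q2=9.58; dissipated=0.000
Total dissipated: 1.111 μJ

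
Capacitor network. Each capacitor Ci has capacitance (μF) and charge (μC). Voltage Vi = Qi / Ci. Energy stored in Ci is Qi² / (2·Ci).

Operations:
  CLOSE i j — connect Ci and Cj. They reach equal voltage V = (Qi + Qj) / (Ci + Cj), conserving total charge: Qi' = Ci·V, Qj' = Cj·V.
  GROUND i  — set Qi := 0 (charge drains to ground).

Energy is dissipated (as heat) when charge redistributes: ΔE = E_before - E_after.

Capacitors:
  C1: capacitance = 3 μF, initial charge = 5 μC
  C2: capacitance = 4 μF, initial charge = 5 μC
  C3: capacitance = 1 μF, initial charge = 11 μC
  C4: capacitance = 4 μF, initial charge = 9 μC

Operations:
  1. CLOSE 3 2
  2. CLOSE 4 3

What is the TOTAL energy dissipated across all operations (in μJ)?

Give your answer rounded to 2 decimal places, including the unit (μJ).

Answer: 38.39 μJ

Derivation:
Initial: C1(3μF, Q=5μC, V=1.67V), C2(4μF, Q=5μC, V=1.25V), C3(1μF, Q=11μC, V=11.00V), C4(4μF, Q=9μC, V=2.25V)
Op 1: CLOSE 3-2: Q_total=16.00, C_total=5.00, V=3.20; Q3=3.20, Q2=12.80; dissipated=38.025
Op 2: CLOSE 4-3: Q_total=12.20, C_total=5.00, V=2.44; Q4=9.76, Q3=2.44; dissipated=0.361
Total dissipated: 38.386 μJ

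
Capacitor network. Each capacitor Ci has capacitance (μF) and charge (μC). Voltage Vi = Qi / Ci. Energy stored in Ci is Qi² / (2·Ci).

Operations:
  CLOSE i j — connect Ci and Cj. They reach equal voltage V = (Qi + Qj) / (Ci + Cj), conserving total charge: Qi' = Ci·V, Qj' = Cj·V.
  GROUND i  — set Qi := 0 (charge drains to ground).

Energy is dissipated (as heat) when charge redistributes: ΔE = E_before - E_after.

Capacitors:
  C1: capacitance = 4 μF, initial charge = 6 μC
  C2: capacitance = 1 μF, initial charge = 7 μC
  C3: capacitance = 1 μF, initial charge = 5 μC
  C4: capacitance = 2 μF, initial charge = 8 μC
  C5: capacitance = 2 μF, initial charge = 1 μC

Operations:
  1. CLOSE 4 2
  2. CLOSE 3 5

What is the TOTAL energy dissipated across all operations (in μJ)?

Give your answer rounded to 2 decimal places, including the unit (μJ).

Initial: C1(4μF, Q=6μC, V=1.50V), C2(1μF, Q=7μC, V=7.00V), C3(1μF, Q=5μC, V=5.00V), C4(2μF, Q=8μC, V=4.00V), C5(2μF, Q=1μC, V=0.50V)
Op 1: CLOSE 4-2: Q_total=15.00, C_total=3.00, V=5.00; Q4=10.00, Q2=5.00; dissipated=3.000
Op 2: CLOSE 3-5: Q_total=6.00, C_total=3.00, V=2.00; Q3=2.00, Q5=4.00; dissipated=6.750
Total dissipated: 9.750 μJ

Answer: 9.75 μJ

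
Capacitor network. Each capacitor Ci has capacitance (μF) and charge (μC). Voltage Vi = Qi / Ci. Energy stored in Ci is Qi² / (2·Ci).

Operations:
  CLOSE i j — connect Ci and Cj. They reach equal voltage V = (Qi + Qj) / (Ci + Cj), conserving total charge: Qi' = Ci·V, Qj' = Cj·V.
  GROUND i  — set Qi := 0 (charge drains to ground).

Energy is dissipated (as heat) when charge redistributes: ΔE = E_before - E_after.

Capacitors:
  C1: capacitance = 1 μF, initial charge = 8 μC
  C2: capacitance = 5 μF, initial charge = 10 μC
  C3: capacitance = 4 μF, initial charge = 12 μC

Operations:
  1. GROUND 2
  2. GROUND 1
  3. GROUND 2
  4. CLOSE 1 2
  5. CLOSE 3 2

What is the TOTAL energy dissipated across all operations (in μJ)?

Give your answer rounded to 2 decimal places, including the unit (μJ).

Answer: 52.00 μJ

Derivation:
Initial: C1(1μF, Q=8μC, V=8.00V), C2(5μF, Q=10μC, V=2.00V), C3(4μF, Q=12μC, V=3.00V)
Op 1: GROUND 2: Q2=0; energy lost=10.000
Op 2: GROUND 1: Q1=0; energy lost=32.000
Op 3: GROUND 2: Q2=0; energy lost=0.000
Op 4: CLOSE 1-2: Q_total=0.00, C_total=6.00, V=0.00; Q1=0.00, Q2=0.00; dissipated=0.000
Op 5: CLOSE 3-2: Q_total=12.00, C_total=9.00, V=1.33; Q3=5.33, Q2=6.67; dissipated=10.000
Total dissipated: 52.000 μJ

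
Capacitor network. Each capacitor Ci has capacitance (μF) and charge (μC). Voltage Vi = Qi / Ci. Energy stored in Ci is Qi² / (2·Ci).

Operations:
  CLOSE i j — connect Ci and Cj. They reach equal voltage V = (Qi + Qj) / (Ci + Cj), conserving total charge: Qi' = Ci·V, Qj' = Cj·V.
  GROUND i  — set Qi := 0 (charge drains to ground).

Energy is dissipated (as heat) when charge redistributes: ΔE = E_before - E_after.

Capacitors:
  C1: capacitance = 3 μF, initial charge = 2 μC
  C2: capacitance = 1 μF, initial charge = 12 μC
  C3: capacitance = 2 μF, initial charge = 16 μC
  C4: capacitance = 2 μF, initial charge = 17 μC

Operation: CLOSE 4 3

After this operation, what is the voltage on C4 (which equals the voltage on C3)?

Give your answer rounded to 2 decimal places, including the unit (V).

Answer: 8.25 V

Derivation:
Initial: C1(3μF, Q=2μC, V=0.67V), C2(1μF, Q=12μC, V=12.00V), C3(2μF, Q=16μC, V=8.00V), C4(2μF, Q=17μC, V=8.50V)
Op 1: CLOSE 4-3: Q_total=33.00, C_total=4.00, V=8.25; Q4=16.50, Q3=16.50; dissipated=0.125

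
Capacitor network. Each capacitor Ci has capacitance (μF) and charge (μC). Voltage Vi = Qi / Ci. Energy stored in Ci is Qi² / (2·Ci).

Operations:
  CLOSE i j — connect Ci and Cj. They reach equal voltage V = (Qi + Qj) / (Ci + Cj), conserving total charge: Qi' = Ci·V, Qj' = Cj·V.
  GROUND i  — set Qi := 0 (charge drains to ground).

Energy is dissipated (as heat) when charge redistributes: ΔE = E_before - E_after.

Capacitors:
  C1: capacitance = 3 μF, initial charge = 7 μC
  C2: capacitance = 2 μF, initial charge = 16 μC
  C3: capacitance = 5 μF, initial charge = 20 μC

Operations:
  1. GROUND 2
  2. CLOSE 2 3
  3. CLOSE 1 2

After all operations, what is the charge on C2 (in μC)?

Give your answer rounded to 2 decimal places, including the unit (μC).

Answer: 5.09 μC

Derivation:
Initial: C1(3μF, Q=7μC, V=2.33V), C2(2μF, Q=16μC, V=8.00V), C3(5μF, Q=20μC, V=4.00V)
Op 1: GROUND 2: Q2=0; energy lost=64.000
Op 2: CLOSE 2-3: Q_total=20.00, C_total=7.00, V=2.86; Q2=5.71, Q3=14.29; dissipated=11.429
Op 3: CLOSE 1-2: Q_total=12.71, C_total=5.00, V=2.54; Q1=7.63, Q2=5.09; dissipated=0.165
Final charges: Q1=7.63, Q2=5.09, Q3=14.29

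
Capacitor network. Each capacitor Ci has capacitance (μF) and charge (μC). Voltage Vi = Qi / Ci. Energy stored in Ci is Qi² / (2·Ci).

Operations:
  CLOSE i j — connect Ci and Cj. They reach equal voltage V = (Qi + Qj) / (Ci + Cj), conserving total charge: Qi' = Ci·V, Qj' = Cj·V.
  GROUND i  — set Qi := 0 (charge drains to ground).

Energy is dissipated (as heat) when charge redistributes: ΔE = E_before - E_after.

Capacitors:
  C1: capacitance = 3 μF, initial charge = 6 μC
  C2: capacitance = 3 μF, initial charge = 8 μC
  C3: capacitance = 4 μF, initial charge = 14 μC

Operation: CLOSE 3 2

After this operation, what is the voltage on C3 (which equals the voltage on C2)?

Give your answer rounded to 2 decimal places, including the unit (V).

Answer: 3.14 V

Derivation:
Initial: C1(3μF, Q=6μC, V=2.00V), C2(3μF, Q=8μC, V=2.67V), C3(4μF, Q=14μC, V=3.50V)
Op 1: CLOSE 3-2: Q_total=22.00, C_total=7.00, V=3.14; Q3=12.57, Q2=9.43; dissipated=0.595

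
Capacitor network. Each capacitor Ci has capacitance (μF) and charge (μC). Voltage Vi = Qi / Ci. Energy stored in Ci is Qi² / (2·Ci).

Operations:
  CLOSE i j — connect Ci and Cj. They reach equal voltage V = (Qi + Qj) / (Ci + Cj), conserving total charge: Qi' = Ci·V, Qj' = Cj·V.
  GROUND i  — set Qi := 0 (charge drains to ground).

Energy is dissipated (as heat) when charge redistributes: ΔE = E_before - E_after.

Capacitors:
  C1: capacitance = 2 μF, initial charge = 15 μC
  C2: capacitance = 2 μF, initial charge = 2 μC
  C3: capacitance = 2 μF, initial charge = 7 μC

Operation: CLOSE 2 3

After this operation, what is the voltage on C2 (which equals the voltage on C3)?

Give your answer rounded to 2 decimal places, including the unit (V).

Initial: C1(2μF, Q=15μC, V=7.50V), C2(2μF, Q=2μC, V=1.00V), C3(2μF, Q=7μC, V=3.50V)
Op 1: CLOSE 2-3: Q_total=9.00, C_total=4.00, V=2.25; Q2=4.50, Q3=4.50; dissipated=3.125

Answer: 2.25 V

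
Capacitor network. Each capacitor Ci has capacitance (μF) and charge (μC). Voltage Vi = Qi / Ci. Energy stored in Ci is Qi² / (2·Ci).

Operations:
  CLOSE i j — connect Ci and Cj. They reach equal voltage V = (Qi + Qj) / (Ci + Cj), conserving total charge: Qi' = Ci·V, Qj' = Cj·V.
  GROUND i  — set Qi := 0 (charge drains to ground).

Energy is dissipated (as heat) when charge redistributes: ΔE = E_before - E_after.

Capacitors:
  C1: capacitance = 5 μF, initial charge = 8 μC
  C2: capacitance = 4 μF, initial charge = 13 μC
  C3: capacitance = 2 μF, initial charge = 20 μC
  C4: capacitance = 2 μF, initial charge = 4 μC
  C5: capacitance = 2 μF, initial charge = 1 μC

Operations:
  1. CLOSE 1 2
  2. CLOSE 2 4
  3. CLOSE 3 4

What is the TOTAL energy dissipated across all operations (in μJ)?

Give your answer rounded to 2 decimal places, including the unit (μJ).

Initial: C1(5μF, Q=8μC, V=1.60V), C2(4μF, Q=13μC, V=3.25V), C3(2μF, Q=20μC, V=10.00V), C4(2μF, Q=4μC, V=2.00V), C5(2μF, Q=1μC, V=0.50V)
Op 1: CLOSE 1-2: Q_total=21.00, C_total=9.00, V=2.33; Q1=11.67, Q2=9.33; dissipated=3.025
Op 2: CLOSE 2-4: Q_total=13.33, C_total=6.00, V=2.22; Q2=8.89, Q4=4.44; dissipated=0.074
Op 3: CLOSE 3-4: Q_total=24.44, C_total=4.00, V=6.11; Q3=12.22, Q4=12.22; dissipated=30.247
Total dissipated: 33.346 μJ

Answer: 33.35 μJ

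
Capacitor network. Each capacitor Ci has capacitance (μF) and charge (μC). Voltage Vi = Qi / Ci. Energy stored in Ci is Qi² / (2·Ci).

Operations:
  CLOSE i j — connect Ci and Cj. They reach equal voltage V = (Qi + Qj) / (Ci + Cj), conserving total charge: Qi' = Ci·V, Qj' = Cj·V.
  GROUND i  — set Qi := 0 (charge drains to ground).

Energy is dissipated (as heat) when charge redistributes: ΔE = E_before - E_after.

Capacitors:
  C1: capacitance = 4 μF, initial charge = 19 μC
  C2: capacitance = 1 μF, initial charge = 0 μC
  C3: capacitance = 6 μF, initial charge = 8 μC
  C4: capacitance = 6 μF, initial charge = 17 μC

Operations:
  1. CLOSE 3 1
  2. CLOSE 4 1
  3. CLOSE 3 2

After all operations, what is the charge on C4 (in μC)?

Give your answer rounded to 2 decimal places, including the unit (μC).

Answer: 16.68 μC

Derivation:
Initial: C1(4μF, Q=19μC, V=4.75V), C2(1μF, Q=0μC, V=0.00V), C3(6μF, Q=8μC, V=1.33V), C4(6μF, Q=17μC, V=2.83V)
Op 1: CLOSE 3-1: Q_total=27.00, C_total=10.00, V=2.70; Q3=16.20, Q1=10.80; dissipated=14.008
Op 2: CLOSE 4-1: Q_total=27.80, C_total=10.00, V=2.78; Q4=16.68, Q1=11.12; dissipated=0.021
Op 3: CLOSE 3-2: Q_total=16.20, C_total=7.00, V=2.31; Q3=13.89, Q2=2.31; dissipated=3.124
Final charges: Q1=11.12, Q2=2.31, Q3=13.89, Q4=16.68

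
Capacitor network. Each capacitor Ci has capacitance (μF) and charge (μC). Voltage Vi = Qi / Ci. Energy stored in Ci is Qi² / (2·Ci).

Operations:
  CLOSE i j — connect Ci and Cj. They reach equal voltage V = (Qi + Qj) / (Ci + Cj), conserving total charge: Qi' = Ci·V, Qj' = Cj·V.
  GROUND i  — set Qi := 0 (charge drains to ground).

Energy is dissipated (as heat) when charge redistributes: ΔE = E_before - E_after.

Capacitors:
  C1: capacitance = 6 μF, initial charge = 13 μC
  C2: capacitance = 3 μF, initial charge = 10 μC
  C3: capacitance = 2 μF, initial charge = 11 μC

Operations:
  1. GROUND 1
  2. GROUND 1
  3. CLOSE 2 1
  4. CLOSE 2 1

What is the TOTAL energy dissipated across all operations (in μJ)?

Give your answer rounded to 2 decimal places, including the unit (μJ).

Answer: 25.19 μJ

Derivation:
Initial: C1(6μF, Q=13μC, V=2.17V), C2(3μF, Q=10μC, V=3.33V), C3(2μF, Q=11μC, V=5.50V)
Op 1: GROUND 1: Q1=0; energy lost=14.083
Op 2: GROUND 1: Q1=0; energy lost=0.000
Op 3: CLOSE 2-1: Q_total=10.00, C_total=9.00, V=1.11; Q2=3.33, Q1=6.67; dissipated=11.111
Op 4: CLOSE 2-1: Q_total=10.00, C_total=9.00, V=1.11; Q2=3.33, Q1=6.67; dissipated=0.000
Total dissipated: 25.194 μJ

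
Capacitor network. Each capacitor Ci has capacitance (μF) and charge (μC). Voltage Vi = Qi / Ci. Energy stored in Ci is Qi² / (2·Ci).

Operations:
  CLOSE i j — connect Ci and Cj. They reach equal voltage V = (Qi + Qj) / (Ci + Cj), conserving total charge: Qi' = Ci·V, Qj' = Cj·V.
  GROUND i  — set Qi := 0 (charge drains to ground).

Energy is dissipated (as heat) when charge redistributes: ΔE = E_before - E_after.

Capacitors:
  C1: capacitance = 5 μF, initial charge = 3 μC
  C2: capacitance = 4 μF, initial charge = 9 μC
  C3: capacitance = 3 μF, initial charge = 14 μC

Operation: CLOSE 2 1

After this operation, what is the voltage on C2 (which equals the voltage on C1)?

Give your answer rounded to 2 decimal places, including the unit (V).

Answer: 1.33 V

Derivation:
Initial: C1(5μF, Q=3μC, V=0.60V), C2(4μF, Q=9μC, V=2.25V), C3(3μF, Q=14μC, V=4.67V)
Op 1: CLOSE 2-1: Q_total=12.00, C_total=9.00, V=1.33; Q2=5.33, Q1=6.67; dissipated=3.025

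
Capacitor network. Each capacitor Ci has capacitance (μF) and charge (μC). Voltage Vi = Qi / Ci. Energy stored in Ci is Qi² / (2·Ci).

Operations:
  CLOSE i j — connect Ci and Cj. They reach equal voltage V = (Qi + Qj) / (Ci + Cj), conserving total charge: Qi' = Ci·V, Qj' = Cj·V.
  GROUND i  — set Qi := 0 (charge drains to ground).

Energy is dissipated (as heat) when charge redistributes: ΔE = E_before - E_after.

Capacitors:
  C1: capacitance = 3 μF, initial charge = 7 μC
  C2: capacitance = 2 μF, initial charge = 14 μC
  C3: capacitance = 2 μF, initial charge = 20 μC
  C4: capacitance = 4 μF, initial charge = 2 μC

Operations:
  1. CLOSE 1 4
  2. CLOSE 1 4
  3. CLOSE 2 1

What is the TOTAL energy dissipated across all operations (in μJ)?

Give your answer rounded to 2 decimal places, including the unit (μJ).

Initial: C1(3μF, Q=7μC, V=2.33V), C2(2μF, Q=14μC, V=7.00V), C3(2μF, Q=20μC, V=10.00V), C4(4μF, Q=2μC, V=0.50V)
Op 1: CLOSE 1-4: Q_total=9.00, C_total=7.00, V=1.29; Q1=3.86, Q4=5.14; dissipated=2.881
Op 2: CLOSE 1-4: Q_total=9.00, C_total=7.00, V=1.29; Q1=3.86, Q4=5.14; dissipated=0.000
Op 3: CLOSE 2-1: Q_total=17.86, C_total=5.00, V=3.57; Q2=7.14, Q1=10.71; dissipated=19.592
Total dissipated: 22.473 μJ

Answer: 22.47 μJ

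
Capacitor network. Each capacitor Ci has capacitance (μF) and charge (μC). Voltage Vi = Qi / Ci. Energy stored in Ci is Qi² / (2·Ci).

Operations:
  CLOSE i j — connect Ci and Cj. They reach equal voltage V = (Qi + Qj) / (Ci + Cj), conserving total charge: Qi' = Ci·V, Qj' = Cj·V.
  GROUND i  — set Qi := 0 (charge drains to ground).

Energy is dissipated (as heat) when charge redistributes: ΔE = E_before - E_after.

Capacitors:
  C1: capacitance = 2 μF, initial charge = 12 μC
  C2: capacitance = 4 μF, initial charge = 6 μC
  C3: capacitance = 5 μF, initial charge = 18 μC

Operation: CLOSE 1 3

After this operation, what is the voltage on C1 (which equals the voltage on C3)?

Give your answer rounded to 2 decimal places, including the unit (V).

Answer: 4.29 V

Derivation:
Initial: C1(2μF, Q=12μC, V=6.00V), C2(4μF, Q=6μC, V=1.50V), C3(5μF, Q=18μC, V=3.60V)
Op 1: CLOSE 1-3: Q_total=30.00, C_total=7.00, V=4.29; Q1=8.57, Q3=21.43; dissipated=4.114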